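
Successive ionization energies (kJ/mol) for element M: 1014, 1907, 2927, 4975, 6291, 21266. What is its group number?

Group 15

Look for the largest jump between consecutive ionization energies: IE6/IE5 ≈ 3.4, far larger than any earlier ratio.
That jump marks the point where a core electron is being removed. So the atom has 5 valence electrons.
A main-group element with 5 valence electrons is in group 15.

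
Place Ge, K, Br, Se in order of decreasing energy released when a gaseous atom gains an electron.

K is in period 4, group 1; Ge is in period 4, group 14; Se is in period 4, group 16; Br is in period 4, group 17.
Electron affinity generally becomes more exothermic across a period toward the halogens and less exothermic down a group.
All lie in period 4, so electron affinity increases left to right.
So from highest to lowest: Br > Se > Ge > K.

Br > Se > Ge > K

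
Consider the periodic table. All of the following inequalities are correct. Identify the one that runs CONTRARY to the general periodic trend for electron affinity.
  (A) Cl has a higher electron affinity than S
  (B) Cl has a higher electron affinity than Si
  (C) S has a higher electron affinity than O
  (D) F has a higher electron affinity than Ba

(C)

The general trend: electron affinity increases across a period and decreases down a group.
(A) Cl (period 3, group 17) vs S (period 3, group 16): the stated order agrees with the simple trend.
(B) Cl (period 3, group 17) vs Si (period 3, group 14): the stated order agrees with the simple trend.
(C) S (period 3, group 16) vs O (period 2, group 16): the stated order contradicts the simple trend.
(D) F (period 2, group 17) vs Ba (period 6, group 2): the stated order agrees with the simple trend.
The exception is (C): the compact 2p subshell of O repels the added electron more than S's larger 3p does.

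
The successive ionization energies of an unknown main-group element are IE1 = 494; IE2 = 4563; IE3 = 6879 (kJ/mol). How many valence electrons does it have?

1

Look for the largest jump between consecutive ionization energies: IE2/IE1 ≈ 9.2, far larger than any earlier ratio.
That jump marks the point where a core electron is being removed. So the atom has 1 valence electron.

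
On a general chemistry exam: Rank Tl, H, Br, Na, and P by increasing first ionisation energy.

Na, Tl, P, Br, H

H is in period 1, group 1; Na is in period 3, group 1; P is in period 3, group 15; Br is in period 4, group 17; Tl is in period 6, group 13.
Removing the outermost electron gets harder across a period and easier down a group.
Here both period and group differ, so the two effects have to be weighed against each other.
Tl > Na: period and group pull opposite ways; the across-period shift dominates (589 vs 496 kJ/mol).
P > Tl: both effects reinforce here, so P is clearly the higher of the two.
Br > P: period and group pull opposite ways; the across-period shift dominates (1140 vs 1012 kJ/mol).
H > Br: period and group pull opposite ways; the down-group shift dominates (1312 vs 1140 kJ/mol).
For reference (kJ/mol): H 1312, Na 496, P 1012, Br 1140, Tl 589.
So from lowest to highest: Na < Tl < P < Br < H.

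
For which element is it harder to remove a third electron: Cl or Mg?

Consider each +2 ion: Cl²⁺ still has 5 valence electrons; Mg²⁺ is the bare [Ne] core.
Breaking into a closed-shell core is much more expensive than removing a leftover valence electron — Mg has the largest IE_3 here.
The numbers (kJ/mol): Cl 3822, Mg 7733.
Putting it together, IE_3: Cl < Mg.

Mg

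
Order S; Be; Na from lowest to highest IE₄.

S, Na, Be

After 3 electrons have been removed, what remains? S³⁺ still has 3 valence electrons; Be³⁺ is already 1 electron into the core; Na³⁺ is already 2 electrons into the core.
Breaking into a closed-shell core is much more expensive than removing a leftover valence electron — Na and Be have the largest IE_4 here.
Approximate IE_4 values (kJ/mol): S 4556, Be 21007, Na 9543.
Hence IE_4: S < Na < Be.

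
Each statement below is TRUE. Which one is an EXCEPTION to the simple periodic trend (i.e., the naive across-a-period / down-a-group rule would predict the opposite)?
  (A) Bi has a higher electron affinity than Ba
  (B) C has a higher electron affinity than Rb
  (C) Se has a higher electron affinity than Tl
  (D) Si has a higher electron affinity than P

The general trend: electron affinity increases across a period and decreases down a group.
(A) Bi (period 6, group 15) vs Ba (period 6, group 2): the stated order agrees with the simple trend.
(B) C (period 2, group 14) vs Rb (period 5, group 1): the stated order agrees with the simple trend.
(C) Se (period 4, group 16) vs Tl (period 6, group 13): the stated order agrees with the simple trend.
(D) Si (period 3, group 14) vs P (period 3, group 15): the stated order contradicts the simple trend.
The exception is (D): adding an electron to P's half-filled 3p³ is unfavourable, so Si (3p²) has the more exothermic EA.

(D)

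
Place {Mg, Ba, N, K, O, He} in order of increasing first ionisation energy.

K, Ba, Mg, O, N, He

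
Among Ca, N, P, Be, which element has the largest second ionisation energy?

N

After 1 electron has been removed, what remains? Ca⁺ still has 1 valence electron; N⁺ still has 4 valence electrons; P⁺ still has 4 valence electrons; Be⁺ still has 1 valence electron.
All are still removing valence electrons, so compare the +1 ions as you would atoms: IE_2 generally rises across a period (higher Z_eff) and falls down a group (larger shell), subject to the usual subshell exceptions.
Valence configurations: Ca⁺ [Ar]4s¹, N⁺ [He]2s²2p², P⁺ [Ne]3s²3p², Be⁺ [He]2s¹.
The numbers (kJ/mol): Ca 1145, N 2856, P 1907, Be 1757.
Putting it together, IE_2: Ca < Be < P < N.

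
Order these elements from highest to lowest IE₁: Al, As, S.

S, As, Al

IE₁ increases left→right with effective nuclear charge and decreases top→bottom as the valence shell moves farther out.
Here both period and group differ, so the two effects have to be weighed against each other.
As > Al: the two effects oppose for this pair; the across-period effect wins (947 vs 578 kJ/mol).
S > As: both effects reinforce here, so S is clearly the higher of the two.
Approximate values (kJ/mol): Al 578, S 1000, As 947.
So from highest to lowest: S > As > Al.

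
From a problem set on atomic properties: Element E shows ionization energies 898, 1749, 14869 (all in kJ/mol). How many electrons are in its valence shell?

2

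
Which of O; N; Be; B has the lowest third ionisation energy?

B

The third ionization energy removes an electron from the +2 ion. For each element: O²⁺ still has 4 valence electrons; N²⁺ still has 3 valence electrons; Be²⁺ is the bare [He] core; B²⁺ still has 1 valence electron.
Breaking into a closed-shell core is much more expensive than removing a leftover valence electron — Be has the largest IE_3 here.
Valence configurations: O²⁺ [He]2s²2p², N²⁺ [He]2s²2p¹, B²⁺ [He]2s¹.
Tabulated IE_3 (kJ/mol): O 5300, N 4578, Be 14849, B 3660.
Overall IE_3 order: B < N < O < Be.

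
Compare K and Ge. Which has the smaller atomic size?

Ge

K is in period 4, group 1; Ge is in period 4, group 14.
Across a period the added protons contract the valence shell; down a group each new principal shell makes the atom larger.
All lie in period 4, so atomic radius increases right to left.
So Ge has the smaller atomic size (Ge < K).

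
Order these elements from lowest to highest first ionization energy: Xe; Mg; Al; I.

Across a period the outer electron is held more tightly (higher IE₁); down a group it sits in a higher shell, more shielded, and comes off more easily.
These span different periods and groups, so the two trends combine.
Mg > Al: this pair runs against the simple trend — see the exception note.
I > Mg: the two effects oppose for this pair; the across-period effect wins (1008 vs 738 kJ/mol).
Xe > I: both are in period 5; the period trend gives Xe the larger value.
Note the exception: Mg has a higher first ionization energy than Al, contrary to the simple trend — Al's single 3p electron is easier to remove than one from Mg's filled 3s².
For reference (kJ/mol): Mg 738, Al 578, I 1008, Xe 1170.
So from lowest to highest: Al < Mg < I < Xe.

Al < Mg < I < Xe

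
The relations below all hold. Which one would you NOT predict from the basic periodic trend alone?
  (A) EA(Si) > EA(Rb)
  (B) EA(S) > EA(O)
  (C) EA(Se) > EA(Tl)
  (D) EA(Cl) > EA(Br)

The general trend: electron affinity increases across a period and decreases down a group.
(A) Si (period 3, group 14) vs Rb (period 5, group 1): the stated order agrees with the simple trend.
(B) S (period 3, group 16) vs O (period 2, group 16): the stated order contradicts the simple trend.
(C) Se (period 4, group 16) vs Tl (period 6, group 13): the stated order agrees with the simple trend.
(D) Cl (period 3, group 17) vs Br (period 4, group 17): the stated order agrees with the simple trend.
The exception is (B): the compact 2p subshell of O repels the added electron more than S's larger 3p does.

(B)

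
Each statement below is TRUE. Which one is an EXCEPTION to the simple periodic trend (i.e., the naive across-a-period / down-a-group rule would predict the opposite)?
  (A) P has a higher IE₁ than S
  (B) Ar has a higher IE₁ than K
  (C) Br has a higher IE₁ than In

(A)

The general trend: IE₁ increases across a period and decreases down a group.
(A) P (period 3, group 15) vs S (period 3, group 16): the stated order contradicts the simple trend.
(B) Ar (period 3, group 18) vs K (period 4, group 1): the stated order agrees with the simple trend.
(C) Br (period 4, group 17) vs In (period 5, group 13): the stated order agrees with the simple trend.
The exception is (A): S (3p⁴) ionizes more easily than half-filled P (3p³) because the paired 3p electron in S is pushed out by e⁻–e⁻ repulsion.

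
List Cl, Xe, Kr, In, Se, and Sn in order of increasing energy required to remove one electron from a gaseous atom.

In < Sn < Se < Xe < Cl < Kr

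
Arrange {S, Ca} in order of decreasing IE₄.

After 3 electrons have been removed, what remains? S³⁺ still has 3 valence electrons; Ca³⁺ is already 1 electron into the core.
Core electrons are held far more tightly than valence electrons, so Ca tops the IE_4 order.
The numbers (kJ/mol): S 4556, Ca 6491.
So the fourth ionization energies run S < Ca.

Ca, S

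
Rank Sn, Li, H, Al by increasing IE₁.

H is in period 1, group 1; Li is in period 2, group 1; Al is in period 3, group 13; Sn is in period 5, group 14.
Removing the outermost electron gets harder across a period and easier down a group.
Neither a single period nor a single group — weigh both effects.
Al > Li: period and group pull opposite ways; the across-period shift dominates (578 vs 520 kJ/mol).
Sn > Al: the two effects oppose for this pair; the across-period effect wins (709 vs 578 kJ/mol).
H > Sn: the two effects oppose for this pair; the down-group effect wins (1312 vs 709 kJ/mol).
Approximate values (kJ/mol): H 1312, Li 520, Al 578, Sn 709.
So from lowest to highest: Li < Al < Sn < H.

Li < Al < Sn < H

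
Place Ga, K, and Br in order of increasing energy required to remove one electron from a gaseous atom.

K is in period 4, group 1; Ga is in period 4, group 13; Br is in period 4, group 17.
Removing the outermost electron gets harder across a period and easier down a group.
All lie in period 4, so first ionization energy increases left to right.
So from lowest to highest: K < Ga < Br.

K < Ga < Br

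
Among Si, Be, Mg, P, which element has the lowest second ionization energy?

Mg

Consider each +1 ion: Si⁺ still has 3 valence electrons; Be⁺ still has 1 valence electron; Mg⁺ still has 1 valence electron; P⁺ still has 4 valence electrons.
All are still removing valence electrons, so compare the +1 ions as you would atoms: IE_2 generally rises across a period (higher Z_eff) and falls down a group (larger shell), subject to the usual subshell exceptions.
Valence configurations: Si⁺ [Ne]3s²3p¹, Be⁺ [He]2s¹, Mg⁺ [Ne]3s¹, P⁺ [Ne]3s²3p².
Approximate IE_2 values (kJ/mol): Si 1577, Be 1757, Mg 1451, P 1907.
Hence IE_2: Mg < Si < Be < P.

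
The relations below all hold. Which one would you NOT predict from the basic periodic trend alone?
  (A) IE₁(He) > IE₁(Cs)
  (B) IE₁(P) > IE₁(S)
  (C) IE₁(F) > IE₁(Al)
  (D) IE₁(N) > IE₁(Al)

(B)

The general trend: first ionisation energy increases across a period and decreases down a group.
(A) He (period 1, group 18) vs Cs (period 6, group 1): the stated order agrees with the simple trend.
(B) P (period 3, group 15) vs S (period 3, group 16): the stated order contradicts the simple trend.
(C) F (period 2, group 17) vs Al (period 3, group 13): the stated order agrees with the simple trend.
(D) N (period 2, group 15) vs Al (period 3, group 13): the stated order agrees with the simple trend.
The exception is (B): S (3p⁴) ionizes more easily than half-filled P (3p³) because the paired 3p electron in S is pushed out by e⁻–e⁻ repulsion.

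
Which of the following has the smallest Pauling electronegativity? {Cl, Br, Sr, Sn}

Sr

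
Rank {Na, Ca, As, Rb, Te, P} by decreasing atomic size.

Na is in period 3, group 1; P is in period 3, group 15; Ca is in period 4, group 2; As is in period 4, group 15; Rb is in period 5, group 1; Te is in period 5, group 16.
Radius decreases left→right (rising Z_eff, same n) and increases top→bottom (higher n).
Here both period and group differ, so the two effects have to be weighed against each other.
As > P: As sits below P in group 15, so the down-group effect alone puts As larger.
Te > As: period and group pull opposite ways; the down-group shift dominates (136 vs 121 pm).
Na > Te: the two effects oppose for this pair; the across-period effect wins (155 vs 136 pm).
Ca > Na: period and group pull opposite ways; the down-group shift dominates (171 vs 155 pm).
Rb > Ca: both effects reinforce here, so Rb is clearly the larger of the two.
Tabulated atomic radius (pm): Na 155, P 111, Ca 171, As 121, Rb 210, Te 136.
So from largest to smallest: Rb > Ca > Na > Te > As > P.

Rb > Ca > Na > Te > As > P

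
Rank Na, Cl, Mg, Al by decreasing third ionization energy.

After 2 electrons have been removed, what remains? Na²⁺ is already 1 electron into the core; Cl²⁺ still has 5 valence electrons; Mg²⁺ is the bare [Ne] core; Al²⁺ still has 1 valence electron.
Core electrons are held far more tightly than valence electrons, so Na and Mg top the IE_3 order.
Valence configurations: Cl²⁺ [Ne]3s²3p³, Al²⁺ [Ne]3s¹.
The numbers (kJ/mol): Na 6910, Cl 3822, Mg 7733, Al 2745.
Overall IE_3 order: Al < Cl < Na < Mg.

Mg > Na > Cl > Al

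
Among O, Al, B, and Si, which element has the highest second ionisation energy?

IE_2 is the cost of taking one more electron from the +1 cation: O⁺ still has 5 valence electrons; Al⁺ still has 2 valence electrons; B⁺ still has 2 valence electrons; Si⁺ still has 3 valence electrons.
All are still removing valence electrons, so compare the +1 ions as you would atoms: IE_2 generally rises across a period (higher Z_eff) and falls down a group (larger shell), subject to the usual subshell exceptions.
Valence configurations: O⁺ [He]2s²2p³, Al⁺ [Ne]3s², B⁺ [He]2s², Si⁺ [Ne]3s²3p¹.
Si⁺ loses a lone 3p electron whereas Al⁺ must break into a filled 3s² pair, so IE_2(Al) > IE_2(Si) even though Si has the higher nuclear charge.
Approximate IE_2 values (kJ/mol): O 3388, Al 1817, B 2427, Si 1577.
Hence IE_2: Si < Al < B < O.

O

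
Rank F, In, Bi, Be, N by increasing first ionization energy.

IE₁ increases left→right with effective nuclear charge and decreases top→bottom as the valence shell moves farther out.
Neither a single period nor a single group — weigh both effects.
Bi > In: the two effects oppose for this pair; the across-period effect wins (703 vs 558 kJ/mol).
Be > Bi: period and group pull opposite ways; the down-group shift dominates (900 vs 703 kJ/mol).
N > Be: N lies to the right of Be in period 2, so the across-period effect alone puts N higher.
F > N: both are in period 2; the period trend gives F the larger value.
For reference (kJ/mol): Be 900, N 1402, F 1681, In 558, Bi 703.
So from lowest to highest: In < Bi < Be < N < F.

In < Bi < Be < N < F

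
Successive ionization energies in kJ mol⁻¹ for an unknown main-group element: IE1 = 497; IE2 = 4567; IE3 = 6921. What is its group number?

Group 1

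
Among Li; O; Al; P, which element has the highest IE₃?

IE_3 is the cost of taking one more electron from the +2 cation: Li²⁺ is already 1 electron into the core; O²⁺ still has 4 valence electrons; Al²⁺ still has 1 valence electron; P²⁺ still has 3 valence electrons.
Core electrons are held far more tightly than valence electrons, so Li tops the IE_3 order.
Valence configurations: O²⁺ [He]2s²2p², Al²⁺ [Ne]3s¹, P²⁺ [Ne]3s²3p¹.
Approximate IE_3 values (kJ/mol): Li 11815, O 5300, Al 2745, P 2914.
Overall IE_3 order: Al < P < O < Li.

Li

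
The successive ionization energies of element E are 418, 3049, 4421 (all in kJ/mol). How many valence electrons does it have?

1

Look for the largest jump between consecutive ionization energies: IE2/IE1 ≈ 7.3, far larger than any earlier ratio.
That jump marks the point where a core electron is being removed. So the atom has 1 valence electron.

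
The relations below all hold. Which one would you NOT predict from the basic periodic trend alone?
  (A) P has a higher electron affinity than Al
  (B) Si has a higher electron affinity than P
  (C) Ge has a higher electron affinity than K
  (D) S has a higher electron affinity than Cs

The general trend: electron affinity increases across a period and decreases down a group.
(A) P (period 3, group 15) vs Al (period 3, group 13): the stated order agrees with the simple trend.
(B) Si (period 3, group 14) vs P (period 3, group 15): the stated order contradicts the simple trend.
(C) Ge (period 4, group 14) vs K (period 4, group 1): the stated order agrees with the simple trend.
(D) S (period 3, group 16) vs Cs (period 6, group 1): the stated order agrees with the simple trend.
The exception is (B): adding an electron to P's half-filled 3p³ is unfavourable, so Si (3p²) has the more exothermic EA.

(B)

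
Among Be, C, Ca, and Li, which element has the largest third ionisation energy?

After 2 electrons have been removed, what remains? Be²⁺ is the bare [He] core; C²⁺ still has 2 valence electrons; Ca²⁺ is the bare [Ar] core; Li²⁺ is already 1 electron into the core.
Pulling an electron out of a noble-gas core costs far more than removing a remaining valence electron, so Ca, Li and Be sit at the high end of IE_3.
The numbers (kJ/mol): Be 14849, C 4620, Ca 4912, Li 11815.
So the third ionization energies run C < Ca < Li < Be.

Be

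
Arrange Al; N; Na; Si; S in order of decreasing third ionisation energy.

The third ionization energy removes an electron from the +2 ion. For each element: Al²⁺ still has 1 valence electron; N²⁺ still has 3 valence electrons; Na²⁺ is already 1 electron into the core; Si²⁺ still has 2 valence electrons; S²⁺ still has 4 valence electrons.
Breaking into a closed-shell core is much more expensive than removing a leftover valence electron — Na has the largest IE_3 here.
Valence configurations: Al²⁺ [Ne]3s¹, N²⁺ [He]2s²2p¹, Si²⁺ [Ne]3s², S²⁺ [Ne]3s²3p².
Tabulated IE_3 (kJ/mol): Al 2745, N 4578, Na 6910, Si 3232, S 3357.
Overall IE_3 order: Al < Si < S < N < Na.

Na > N > S > Si > Al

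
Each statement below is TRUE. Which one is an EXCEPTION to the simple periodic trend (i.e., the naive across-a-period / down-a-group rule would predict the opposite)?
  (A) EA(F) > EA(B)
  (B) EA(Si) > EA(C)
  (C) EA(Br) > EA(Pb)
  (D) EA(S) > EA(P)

(B)

The general trend: electron affinity increases across a period and decreases down a group.
(A) F (period 2, group 17) vs B (period 2, group 13): the stated order agrees with the simple trend.
(B) Si (period 3, group 14) vs C (period 2, group 14): the stated order contradicts the simple trend.
(C) Br (period 4, group 17) vs Pb (period 6, group 14): the stated order agrees with the simple trend.
(D) S (period 3, group 16) vs P (period 3, group 15): the stated order agrees with the simple trend.
The exception is (B): Si's larger, more diffuse 3p orbitals accept an added electron slightly more readily than C's compact 2p.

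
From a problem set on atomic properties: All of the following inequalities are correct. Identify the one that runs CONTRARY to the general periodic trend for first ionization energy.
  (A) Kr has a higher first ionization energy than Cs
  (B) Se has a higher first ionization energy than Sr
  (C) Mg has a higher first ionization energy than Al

(C)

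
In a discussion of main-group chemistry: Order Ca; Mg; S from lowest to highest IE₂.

Ca < Mg < S

The second ionization energy removes an electron from the +1 ion. For each element: Ca⁺ still has 1 valence electron; Mg⁺ still has 1 valence electron; S⁺ still has 5 valence electrons.
All are still removing valence electrons, so compare the +1 ions as you would atoms: IE_2 generally rises across a period (higher Z_eff) and falls down a group (larger shell), subject to the usual subshell exceptions.
Valence configurations: Ca⁺ [Ar]4s¹, Mg⁺ [Ne]3s¹, S⁺ [Ne]3s²3p³.
Tabulated IE_2 (kJ/mol): Ca 1145, Mg 1451, S 2252.
Hence IE_2: Ca < Mg < S.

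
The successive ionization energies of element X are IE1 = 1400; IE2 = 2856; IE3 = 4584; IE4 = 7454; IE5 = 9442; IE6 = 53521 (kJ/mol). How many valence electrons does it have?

Look for the largest jump between consecutive ionization energies: IE6/IE5 ≈ 5.7, far larger than any earlier ratio.
That jump marks the point where a core electron is being removed. So the atom has 5 valence electrons.

5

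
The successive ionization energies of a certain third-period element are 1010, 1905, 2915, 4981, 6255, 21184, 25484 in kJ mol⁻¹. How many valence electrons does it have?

Look for the largest jump between consecutive ionization energies: IE6/IE5 ≈ 3.4, far larger than any earlier ratio.
That jump marks the point where a core electron is being removed. So the atom has 5 valence electrons.

5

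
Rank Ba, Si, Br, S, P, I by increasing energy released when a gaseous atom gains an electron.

Ba < P < Si < S < I < Br

Electron affinity generally becomes more exothermic across a period toward the halogens and less exothermic down a group.
Neither a single period nor a single group — weigh both effects.
P > Ba: relative to Ba, both the across-period and down-group shifts push P's electron affinity up.
Si > P: this pair runs against the simple trend — see the exception note.
S > Si: S lies to the right of Si in period 3, so the across-period effect alone puts S higher.
I > S: the two effects oppose for this pair; the across-period effect wins (295 vs 200 kJ/mol).
Br > I: Br sits above I in group 17, so the down-group effect alone puts Br higher.
Note the exception: Si has a higher electron affinity than P, contrary to the simple trend — adding an electron to P's half-filled 3p³ is unfavourable, so Si (3p²) has the more exothermic EA.
Approximate values (kJ/mol): Si 134, P 72, S 200, Br 325, I 295, Ba 14.
So from lowest to highest: Ba < P < Si < S < I < Br.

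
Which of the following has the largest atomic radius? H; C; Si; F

Atomic radius shrinks across a period as nuclear charge pulls the same shell inward, and grows down a group as new shells are added.
Neither a single period nor a single group — weigh both effects.
F > H: the two effects oppose for this pair; the down-group effect wins (64 vs 32 pm).
C > F: C lies to the left of F in period 2, so the across-period effect alone puts C larger.
Si > C: they share group 14; the group trend gives Si the larger value.
Approximate values (pm): H 32, C 75, F 64, Si 116.
The largest atomic radius among these belongs to Si.

Si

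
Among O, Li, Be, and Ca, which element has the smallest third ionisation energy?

Ca

The third ionization energy removes an electron from the +2 ion. For each element: O²⁺ still has 4 valence electrons; Li²⁺ is already 1 electron into the core; Be²⁺ is the bare [He] core; Ca²⁺ is the bare [Ar] core.
Usually core removal costs more than valence removal, but here the competition is close: a tightly held n=2 valence electron can cost more to remove than an n=3 core electron, so the actual values have to decide it.
Approximate IE_3 values (kJ/mol): O 5300, Li 11815, Be 14849, Ca 4912.
Hence IE_3: Ca < O < Li < Be.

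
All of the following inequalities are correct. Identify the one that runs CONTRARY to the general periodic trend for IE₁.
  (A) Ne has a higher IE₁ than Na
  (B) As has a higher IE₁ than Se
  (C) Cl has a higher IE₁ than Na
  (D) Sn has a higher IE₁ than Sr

(B)

The general trend: IE₁ increases across a period and decreases down a group.
(A) Ne (period 2, group 18) vs Na (period 3, group 1): the stated order agrees with the simple trend.
(B) As (period 4, group 15) vs Se (period 4, group 16): the stated order contradicts the simple trend.
(C) Cl (period 3, group 17) vs Na (period 3, group 1): the stated order agrees with the simple trend.
(D) Sn (period 5, group 14) vs Sr (period 5, group 2): the stated order agrees with the simple trend.
The exception is (B): Se (4p⁴) ionizes more easily than half-filled As (4p³).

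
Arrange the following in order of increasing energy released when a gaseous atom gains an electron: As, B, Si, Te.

B is in period 2, group 13; Si is in period 3, group 14; As is in period 4, group 15; Te is in period 5, group 16.
Atoms with high Z_eff and room in the valence shell (especially the halogens) have the most exothermic electron affinities.
These sit on a diagonal, where the across-period and down-group effects partly cancel.
As > B: the two effects oppose for this pair; the across-period effect wins (78 vs 27 kJ/mol).
Si > As: the two effects oppose for this pair; the down-group effect wins (134 vs 78 kJ/mol).
Te > Si: the two effects oppose for this pair; the across-period effect wins (190 vs 134 kJ/mol).
For reference (kJ/mol): B 27, Si 134, As 78, Te 190.
So from lowest to highest: B < As < Si < Te.

B, As, Si, Te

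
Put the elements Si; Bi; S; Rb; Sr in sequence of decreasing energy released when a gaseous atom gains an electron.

Si is in period 3, group 14; S is in period 3, group 16; Rb is in period 5, group 1; Sr is in period 5, group 2; Bi is in period 6, group 15.
EA tends to increase across a period and decrease down a group, though the pattern is less regular than for IE or radius.
Neither a single period nor a single group — weigh both effects.
Rb > Sr: this pair runs against the simple trend — see the exception note.
Bi > Rb: the two effects oppose for this pair; the across-period effect wins (91 vs 47 kJ/mol).
Si > Bi: the two effects oppose for this pair; the down-group effect wins (134 vs 91 kJ/mol).
S > Si: both are in period 3; the period trend gives S the larger value.
Note the exception: Rb has a higher electron affinity than Sr, contrary to the simple trend — adding an electron to Sr (ns²) has to open a new, higher-energy np subshell, which is unfavourable.
For reference (kJ/mol): Si 134, S 200, Rb 47, Sr 5, Bi 91.
So from highest to lowest: S > Si > Bi > Rb > Sr.

S > Si > Bi > Rb > Sr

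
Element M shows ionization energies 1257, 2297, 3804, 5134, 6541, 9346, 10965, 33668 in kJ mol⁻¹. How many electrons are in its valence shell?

7

Look for the largest jump between consecutive ionization energies: IE8/IE7 ≈ 3.1, far larger than any earlier ratio.
That jump marks the point where a core electron is being removed. So the atom has 7 valence electrons.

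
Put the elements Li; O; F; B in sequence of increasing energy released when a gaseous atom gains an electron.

Li is in period 2, group 1; B is in period 2, group 13; O is in period 2, group 16; F is in period 2, group 17.
EA tends to increase across a period and decrease down a group, though the pattern is less regular than for IE or radius.
All lie in period 2; the across-period trend (electron affinity increases left to right) applies, with the exception below.
Note the exception: Li has a higher electron affinity than B, contrary to the simple trend — B's ns²np¹ configuration gives only a small electron affinity — the sparsely filled np subshell binds an added electron weakly.
Approximate values (kJ/mol): Li 60, B 27, O 141, F 328.
So from lowest to highest: B < Li < O < F.

B, Li, O, F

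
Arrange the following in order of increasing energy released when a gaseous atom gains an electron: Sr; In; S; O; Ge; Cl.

Sr < In < Ge < O < S < Cl

O is in period 2, group 16; S is in period 3, group 16; Cl is in period 3, group 17; Ge is in period 4, group 14; Sr is in period 5, group 2; In is in period 5, group 13.
Electron affinity generally becomes more exothermic across a period toward the halogens and less exothermic down a group.
These span different periods and groups, so the two trends combine.
In > Sr: both are in period 5; the period trend gives In the larger value.
Ge > In: both effects reinforce here, so Ge is clearly the higher of the two.
O > Ge: relative to Ge, both the across-period and down-group shifts push O's electron affinity up.
S > O: this pair runs against the simple trend — see the exception note.
Cl > S: Cl lies to the right of S in period 3, so the across-period effect alone puts Cl higher.
Note the exception: S has a higher electron affinity than O, contrary to the simple trend — the compact 2p subshell of O repels the added electron more than S's larger 3p does.
For reference (kJ/mol): O 141, S 200, Cl 349, Ge 119, Sr 5, In 29.
So from lowest to highest: Sr < In < Ge < O < S < Cl.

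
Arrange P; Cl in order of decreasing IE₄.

After 3 electrons have been removed, what remains? P³⁺ still has 2 valence electrons; Cl³⁺ still has 4 valence electrons.
All are still removing valence electrons, so compare the +3 ions as you would atoms: IE_4 generally rises across a period (higher Z_eff) and falls down a group (larger shell), subject to the usual subshell exceptions.
Valence configurations: P³⁺ [Ne]3s², Cl³⁺ [Ne]3s²3p².
The numbers (kJ/mol): P 4964, Cl 5159.
Overall IE_4 order: P < Cl.

Cl, P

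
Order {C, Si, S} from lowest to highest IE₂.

Si, S, C

IE_2 is the cost of taking one more electron from the +1 cation: C⁺ still has 3 valence electrons; Si⁺ still has 3 valence electrons; S⁺ still has 5 valence electrons.
All are still removing valence electrons, so compare the +1 ions as you would atoms: IE_2 generally rises across a period (higher Z_eff) and falls down a group (larger shell), subject to the usual subshell exceptions.
Valence configurations: C⁺ [He]2s²2p¹, Si⁺ [Ne]3s²3p¹, S⁺ [Ne]3s²3p³.
Approximate IE_2 values (kJ/mol): C 2353, Si 1577, S 2252.
Putting it together, IE_2: Si < S < C.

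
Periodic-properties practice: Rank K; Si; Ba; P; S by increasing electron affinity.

Si is in period 3, group 14; P is in period 3, group 15; S is in period 3, group 16; K is in period 4, group 1; Ba is in period 6, group 2.
Adding an electron releases more energy for atoms nearer the top right (short of the noble gases).
Here both period and group differ, so the two effects have to be weighed against each other.
K > Ba: the two effects oppose for this pair; the down-group effect wins (48 vs 14 kJ/mol).
P > K: relative to K, both the across-period and down-group shifts push P's electron affinity up.
Si > P: this pair runs against the simple trend — see the exception note.
S > Si: both are in period 3; the period trend gives S the larger value.
Note the exception: Si has a higher electron affinity than P, contrary to the simple trend — adding an electron to P's half-filled 3p³ is unfavourable, so Si (3p²) has the more exothermic EA.
For reference (kJ/mol): Si 134, P 72, S 200, K 48, Ba 14.
So from lowest to highest: Ba < K < P < Si < S.

Ba < K < P < Si < S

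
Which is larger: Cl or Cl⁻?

Cl⁻

Forming Cl⁻ adds 1 electron to Cl. More electron–electron repulsion in the same shell, with unchanged nuclear charge, lets the cloud expand.
An anion is larger than its parent atom: Cl⁻ > Cl.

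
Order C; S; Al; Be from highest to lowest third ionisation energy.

After 2 electrons have been removed, what remains? C²⁺ still has 2 valence electrons; S²⁺ still has 4 valence electrons; Al²⁺ still has 1 valence electron; Be²⁺ is the bare [He] core.
Pulling an electron out of a noble-gas core costs far more than removing a remaining valence electron, so Be sits at the high end of IE_3.
Valence configurations: C²⁺ [He]2s², S²⁺ [Ne]3s²3p², Al²⁺ [Ne]3s¹.
Tabulated IE_3 (kJ/mol): C 4620, S 3357, Al 2745, Be 14849.
Hence IE_3: Al < S < C < Be.

Be, C, S, Al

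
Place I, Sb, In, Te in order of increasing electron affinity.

In is in period 5, group 13; Sb is in period 5, group 15; Te is in period 5, group 16; I is in period 5, group 17.
Electron affinity generally becomes more exothermic across a period toward the halogens and less exothermic down a group.
All lie in period 5, so electron affinity increases left to right.
So from lowest to highest: In < Sb < Te < I.

In < Sb < Te < I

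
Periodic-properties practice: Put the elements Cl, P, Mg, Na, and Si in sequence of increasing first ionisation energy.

Na, Mg, Si, P, Cl

Na is in period 3, group 1; Mg is in period 3, group 2; Si is in period 3, group 14; P is in period 3, group 15; Cl is in period 3, group 17.
Across a period the outer electron is held more tightly (higher IE₁); down a group it sits in a higher shell, more shielded, and comes off more easily.
All lie in period 3, so first ionization energy increases left to right.
So from lowest to highest: Na < Mg < Si < P < Cl.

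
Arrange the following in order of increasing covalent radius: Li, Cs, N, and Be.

Li is in period 2, group 1; Be is in period 2, group 2; N is in period 2, group 15; Cs is in period 6, group 1.
Across a period the added protons contract the valence shell; down a group each new principal shell makes the atom larger.
Here both period and group differ, so the two effects have to be weighed against each other.
Be > N: Be lies to the left of N in period 2, so the across-period effect alone puts Be larger.
Li > Be: Li lies to the left of Be in period 2, so the across-period effect alone puts Li larger.
Cs > Li: they share group 1; the group trend gives Cs the larger value.
Tabulated atomic radius (pm): Li 133, Be 102, N 71, Cs 232.
So from smallest to largest: N < Be < Li < Cs.

N < Be < Li < Cs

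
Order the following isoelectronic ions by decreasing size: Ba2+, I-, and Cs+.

I- > Cs+ > Ba2+

All of these have 54 electrons, so size is governed by nuclear charge alone: the more protons, the stronger the pull on the same electron cloud, and the smaller the ion.
Nuclear charges: Ba2+ (Z=56), Cs+ (Z=55), I- (Z=53).
Largest to smallest: I- > Cs+ > Ba2+.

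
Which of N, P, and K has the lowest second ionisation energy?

P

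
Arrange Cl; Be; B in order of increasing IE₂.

Be < Cl < B

After 1 electron has been removed, what remains? Cl⁺ still has 6 valence electrons; Be⁺ still has 1 valence electron; B⁺ still has 2 valence electrons.
All are still removing valence electrons, so compare the +1 ions as you would atoms: IE_2 generally rises across a period (higher Z_eff) and falls down a group (larger shell), subject to the usual subshell exceptions.
Valence configurations: Cl⁺ [Ne]3s²3p⁴, Be⁺ [He]2s¹, B⁺ [He]2s².
Approximate IE_2 values (kJ/mol): Cl 2298, Be 1757, B 2427.
So the second ionization energies run Be < Cl < B.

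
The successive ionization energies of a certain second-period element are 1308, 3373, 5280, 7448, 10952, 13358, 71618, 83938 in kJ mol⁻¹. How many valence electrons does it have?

Look for the largest jump between consecutive ionization energies: IE7/IE6 ≈ 5.4, far larger than any earlier ratio.
That jump marks the point where a core electron is being removed. So the atom has 6 valence electrons.

6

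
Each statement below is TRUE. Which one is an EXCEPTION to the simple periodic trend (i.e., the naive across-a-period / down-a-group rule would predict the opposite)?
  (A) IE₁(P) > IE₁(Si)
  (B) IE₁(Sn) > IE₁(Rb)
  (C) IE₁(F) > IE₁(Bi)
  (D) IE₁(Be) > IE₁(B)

The general trend: first ionization energy increases across a period and decreases down a group.
(A) P (period 3, group 15) vs Si (period 3, group 14): the stated order agrees with the simple trend.
(B) Sn (period 5, group 14) vs Rb (period 5, group 1): the stated order agrees with the simple trend.
(C) F (period 2, group 17) vs Bi (period 6, group 15): the stated order agrees with the simple trend.
(D) Be (period 2, group 2) vs B (period 2, group 13): the stated order contradicts the simple trend.
The exception is (D): removing B's lone 2p electron is easier than breaking Be's filled 2s².

(D)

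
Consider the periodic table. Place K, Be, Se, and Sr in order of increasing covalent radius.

Be, Se, Sr, K

Atomic radius shrinks across a period as nuclear charge pulls the same shell inward, and grows down a group as new shells are added.
These span different periods and groups, so the two trends combine.
Se > Be: period and group pull opposite ways; the down-group shift dominates (116 vs 102 pm).
Sr > Se: both effects reinforce here, so Sr is clearly the larger of the two.
K > Sr: period and group pull opposite ways; the across-period shift dominates (196 vs 185 pm).
Approximate values (pm): Be 102, K 196, Se 116, Sr 185.
So from smallest to largest: Be < Se < Sr < K.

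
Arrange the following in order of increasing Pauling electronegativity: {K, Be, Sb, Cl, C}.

Be is in period 2, group 2; C is in period 2, group 14; Cl is in period 3, group 17; K is in period 4, group 1; Sb is in period 5, group 15.
Electronegativity increases across a period and decreases down a group, tracking effective nuclear charge and atomic size.
Here both period and group differ, so the two effects have to be weighed against each other.
Be > K: both effects reinforce here, so Be is clearly the higher of the two.
Sb > Be: the two effects oppose for this pair; the across-period effect wins (2.05 vs 1.57).
C > Sb: period and group pull opposite ways; the down-group shift dominates (2.55 vs 2.05).
Cl > C: period and group pull opposite ways; the across-period shift dominates (3.16 vs 2.55).
Tabulated electronegativity (Pauling): Be 1.57, C 2.55, Cl 3.16, K 0.82, Sb 2.05.
So from lowest to highest: K < Be < Sb < C < Cl.

K < Be < Sb < C < Cl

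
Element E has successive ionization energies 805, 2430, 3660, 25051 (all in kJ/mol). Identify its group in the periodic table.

Look for the largest jump between consecutive ionization energies: IE4/IE3 ≈ 6.8, far larger than any earlier ratio.
That jump marks the point where a core electron is being removed. So the atom has 3 valence electrons.
A main-group element with 3 valence electrons is in group 13.

Group 13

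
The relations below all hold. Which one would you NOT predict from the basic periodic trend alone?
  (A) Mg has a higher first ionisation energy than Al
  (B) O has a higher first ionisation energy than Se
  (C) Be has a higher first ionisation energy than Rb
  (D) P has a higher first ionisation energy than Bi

(A)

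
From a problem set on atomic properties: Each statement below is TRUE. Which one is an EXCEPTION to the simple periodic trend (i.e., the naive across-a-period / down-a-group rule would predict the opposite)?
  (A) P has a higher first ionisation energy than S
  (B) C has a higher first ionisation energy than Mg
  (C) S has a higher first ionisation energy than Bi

(A)

The general trend: first ionisation energy increases across a period and decreases down a group.
(A) P (period 3, group 15) vs S (period 3, group 16): the stated order contradicts the simple trend.
(B) C (period 2, group 14) vs Mg (period 3, group 2): the stated order agrees with the simple trend.
(C) S (period 3, group 16) vs Bi (period 6, group 15): the stated order agrees with the simple trend.
The exception is (A): S (3p⁴) ionizes more easily than half-filled P (3p³) because the paired 3p electron in S is pushed out by e⁻–e⁻ repulsion.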